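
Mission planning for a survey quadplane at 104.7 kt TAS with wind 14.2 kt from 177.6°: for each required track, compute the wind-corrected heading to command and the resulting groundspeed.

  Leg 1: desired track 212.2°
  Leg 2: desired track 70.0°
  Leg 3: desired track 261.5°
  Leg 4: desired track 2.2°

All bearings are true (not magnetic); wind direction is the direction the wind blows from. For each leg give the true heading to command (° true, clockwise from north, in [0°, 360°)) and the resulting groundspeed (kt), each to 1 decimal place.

Leg 1: heading=207.8°, groundspeed=92.7 kt
Leg 2: heading=77.4°, groundspeed=108.1 kt
Leg 3: heading=253.7°, groundspeed=102.2 kt
Leg 4: heading=2.8°, groundspeed=118.8 kt

Leg 1: desired track 212.2°; wind correction -4.4° → command heading 207.8°, groundspeed 92.7 kt
Leg 2: desired track 70.0°; wind correction +7.4° → command heading 77.4°, groundspeed 108.1 kt
Leg 3: desired track 261.5°; wind correction -7.8° → command heading 253.7°, groundspeed 102.2 kt
Leg 4: desired track 2.2°; wind correction +0.6° → command heading 2.8°, groundspeed 118.8 kt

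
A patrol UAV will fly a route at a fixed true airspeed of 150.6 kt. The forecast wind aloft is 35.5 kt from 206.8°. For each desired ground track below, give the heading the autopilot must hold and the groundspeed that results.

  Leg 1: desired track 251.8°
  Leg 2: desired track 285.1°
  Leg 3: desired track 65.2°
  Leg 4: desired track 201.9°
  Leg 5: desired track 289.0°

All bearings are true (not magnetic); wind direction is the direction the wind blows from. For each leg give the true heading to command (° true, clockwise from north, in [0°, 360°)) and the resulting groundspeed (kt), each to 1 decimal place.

Leg 1: desired track 251.8°; wind correction -9.6° → command heading 242.2°, groundspeed 123.4 kt
Leg 2: desired track 285.1°; wind correction -13.3° → command heading 271.8°, groundspeed 139.3 kt
Leg 3: desired track 65.2°; wind correction +8.4° → command heading 73.6°, groundspeed 176.8 kt
Leg 4: desired track 201.9°; wind correction +1.2° → command heading 203.1°, groundspeed 115.2 kt
Leg 5: desired track 289.0°; wind correction -13.5° → command heading 275.5°, groundspeed 141.6 kt

Leg 1: heading=242.2°, groundspeed=123.4 kt
Leg 2: heading=271.8°, groundspeed=139.3 kt
Leg 3: heading=73.6°, groundspeed=176.8 kt
Leg 4: heading=203.1°, groundspeed=115.2 kt
Leg 5: heading=275.5°, groundspeed=141.6 kt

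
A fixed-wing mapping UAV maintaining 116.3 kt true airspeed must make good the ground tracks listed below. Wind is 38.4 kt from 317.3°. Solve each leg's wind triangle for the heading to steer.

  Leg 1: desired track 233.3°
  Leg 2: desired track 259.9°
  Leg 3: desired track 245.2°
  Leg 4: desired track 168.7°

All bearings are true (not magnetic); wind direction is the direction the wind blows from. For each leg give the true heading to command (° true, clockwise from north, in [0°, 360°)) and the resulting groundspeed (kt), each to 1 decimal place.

Leg 1: heading=252.5°, groundspeed=105.8 kt
Leg 2: heading=276.1°, groundspeed=91.0 kt
Leg 3: heading=263.5°, groundspeed=98.6 kt
Leg 4: heading=178.6°, groundspeed=147.3 kt

Leg 1: desired track 233.3°; wind correction +19.2° → command heading 252.5°, groundspeed 105.8 kt
Leg 2: desired track 259.9°; wind correction +16.2° → command heading 276.1°, groundspeed 91.0 kt
Leg 3: desired track 245.2°; wind correction +18.3° → command heading 263.5°, groundspeed 98.6 kt
Leg 4: desired track 168.7°; wind correction +9.9° → command heading 178.6°, groundspeed 147.3 kt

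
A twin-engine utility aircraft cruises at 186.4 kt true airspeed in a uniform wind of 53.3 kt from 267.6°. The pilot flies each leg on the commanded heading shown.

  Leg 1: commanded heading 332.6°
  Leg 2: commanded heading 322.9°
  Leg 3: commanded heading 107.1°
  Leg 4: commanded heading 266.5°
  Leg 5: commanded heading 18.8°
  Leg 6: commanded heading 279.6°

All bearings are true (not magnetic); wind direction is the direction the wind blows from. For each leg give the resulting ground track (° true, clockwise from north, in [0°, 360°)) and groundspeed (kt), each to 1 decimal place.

Leg 1: heading 332.6°; drift +16.4° → track 349.0°, groundspeed 170.8 kt
Leg 2: heading 322.9°; drift +15.7° → track 338.6°, groundspeed 162.1 kt
Leg 3: heading 107.1°; drift -4.3° → track 102.8°, groundspeed 237.3 kt
Leg 4: heading 266.5°; drift -0.4° → track 266.1°, groundspeed 133.1 kt
Leg 5: heading 18.8°; drift +13.6° → track 32.4°, groundspeed 211.6 kt
Leg 6: heading 279.6°; drift +4.7° → track 284.3°, groundspeed 134.7 kt

Leg 1: track=349.0°, groundspeed=170.8 kt
Leg 2: track=338.6°, groundspeed=162.1 kt
Leg 3: track=102.8°, groundspeed=237.3 kt
Leg 4: track=266.1°, groundspeed=133.1 kt
Leg 5: track=32.4°, groundspeed=211.6 kt
Leg 6: track=284.3°, groundspeed=134.7 kt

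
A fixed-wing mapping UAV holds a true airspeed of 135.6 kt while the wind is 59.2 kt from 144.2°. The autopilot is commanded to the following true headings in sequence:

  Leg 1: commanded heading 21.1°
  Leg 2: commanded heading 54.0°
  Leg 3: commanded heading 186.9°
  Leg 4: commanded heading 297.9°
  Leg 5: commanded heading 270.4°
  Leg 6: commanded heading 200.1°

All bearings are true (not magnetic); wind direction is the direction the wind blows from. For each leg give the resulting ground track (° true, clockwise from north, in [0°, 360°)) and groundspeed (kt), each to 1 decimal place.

Leg 1: track=4.6°, groundspeed=175.1 kt
Leg 2: track=30.4°, groundspeed=148.1 kt
Leg 3: track=210.5°, groundspeed=100.5 kt
Leg 4: track=305.8°, groundspeed=190.5 kt
Leg 5: track=286.0°, groundspeed=177.1 kt
Leg 6: track=225.7°, groundspeed=113.5 kt

Leg 1: heading 21.1°; drift -16.5° → track 4.6°, groundspeed 175.1 kt
Leg 2: heading 54.0°; drift -23.6° → track 30.4°, groundspeed 148.1 kt
Leg 3: heading 186.9°; drift +23.6° → track 210.5°, groundspeed 100.5 kt
Leg 4: heading 297.9°; drift +7.9° → track 305.8°, groundspeed 190.5 kt
Leg 5: heading 270.4°; drift +15.6° → track 286.0°, groundspeed 177.1 kt
Leg 6: heading 200.1°; drift +25.6° → track 225.7°, groundspeed 113.5 kt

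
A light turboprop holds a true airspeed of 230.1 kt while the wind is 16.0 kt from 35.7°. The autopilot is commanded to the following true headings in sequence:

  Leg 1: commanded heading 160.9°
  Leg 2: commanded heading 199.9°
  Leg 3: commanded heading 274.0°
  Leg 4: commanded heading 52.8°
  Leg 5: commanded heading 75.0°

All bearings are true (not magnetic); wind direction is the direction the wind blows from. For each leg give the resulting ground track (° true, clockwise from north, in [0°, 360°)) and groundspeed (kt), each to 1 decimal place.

Leg 1: track=164.0°, groundspeed=239.7 kt
Leg 2: track=200.9°, groundspeed=245.5 kt
Leg 3: track=270.7°, groundspeed=238.9 kt
Leg 4: track=54.1°, groundspeed=214.9 kt
Leg 5: track=77.7°, groundspeed=218.0 kt

Leg 1: heading 160.9°; drift +3.1° → track 164.0°, groundspeed 239.7 kt
Leg 2: heading 199.9°; drift +1.0° → track 200.9°, groundspeed 245.5 kt
Leg 3: heading 274.0°; drift -3.3° → track 270.7°, groundspeed 238.9 kt
Leg 4: heading 52.8°; drift +1.3° → track 54.1°, groundspeed 214.9 kt
Leg 5: heading 75.0°; drift +2.7° → track 77.7°, groundspeed 218.0 kt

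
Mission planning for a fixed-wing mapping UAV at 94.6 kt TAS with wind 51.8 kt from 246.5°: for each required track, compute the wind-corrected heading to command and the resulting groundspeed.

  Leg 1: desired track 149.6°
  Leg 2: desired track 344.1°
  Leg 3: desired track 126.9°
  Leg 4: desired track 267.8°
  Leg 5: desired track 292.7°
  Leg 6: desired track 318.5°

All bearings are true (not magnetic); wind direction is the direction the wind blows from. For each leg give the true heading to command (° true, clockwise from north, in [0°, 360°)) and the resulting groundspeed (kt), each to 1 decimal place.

Leg 1: heading=182.5°, groundspeed=85.6 kt
Leg 2: heading=311.2°, groundspeed=86.3 kt
Leg 3: heading=155.3°, groundspeed=108.8 kt
Leg 4: heading=256.3°, groundspeed=44.4 kt
Leg 5: heading=269.4°, groundspeed=51.0 kt
Leg 6: heading=287.1°, groundspeed=64.8 kt

Leg 1: desired track 149.6°; wind correction +32.9° → command heading 182.5°, groundspeed 85.6 kt
Leg 2: desired track 344.1°; wind correction -32.9° → command heading 311.2°, groundspeed 86.3 kt
Leg 3: desired track 126.9°; wind correction +28.4° → command heading 155.3°, groundspeed 108.8 kt
Leg 4: desired track 267.8°; wind correction -11.5° → command heading 256.3°, groundspeed 44.4 kt
Leg 5: desired track 292.7°; wind correction -23.3° → command heading 269.4°, groundspeed 51.0 kt
Leg 6: desired track 318.5°; wind correction -31.4° → command heading 287.1°, groundspeed 64.8 kt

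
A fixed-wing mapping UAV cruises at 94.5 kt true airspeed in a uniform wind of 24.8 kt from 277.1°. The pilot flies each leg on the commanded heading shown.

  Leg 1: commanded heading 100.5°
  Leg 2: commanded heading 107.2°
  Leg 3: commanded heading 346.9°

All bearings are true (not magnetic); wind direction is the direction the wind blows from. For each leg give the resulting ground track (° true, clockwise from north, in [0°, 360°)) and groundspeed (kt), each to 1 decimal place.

Leg 1: track=99.8°, groundspeed=119.3 kt
Leg 2: track=105.1°, groundspeed=119.0 kt
Leg 3: track=2.1°, groundspeed=89.0 kt

Leg 1: heading 100.5°; drift -0.7° → track 99.8°, groundspeed 119.3 kt
Leg 2: heading 107.2°; drift -2.1° → track 105.1°, groundspeed 119.0 kt
Leg 3: heading 346.9°; drift +15.2° → track 2.1°, groundspeed 89.0 kt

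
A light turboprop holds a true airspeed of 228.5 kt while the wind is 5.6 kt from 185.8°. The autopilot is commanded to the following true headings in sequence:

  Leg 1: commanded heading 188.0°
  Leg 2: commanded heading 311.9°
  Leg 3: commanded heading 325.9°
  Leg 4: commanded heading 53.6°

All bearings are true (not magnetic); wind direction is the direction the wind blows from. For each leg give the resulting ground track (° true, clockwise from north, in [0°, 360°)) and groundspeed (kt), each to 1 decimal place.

Leg 1: heading 188.0°; drift +0.1° → track 188.1°, groundspeed 222.9 kt
Leg 2: heading 311.9°; drift +1.1° → track 313.0°, groundspeed 231.8 kt
Leg 3: heading 325.9°; drift +0.9° → track 326.8°, groundspeed 232.8 kt
Leg 4: heading 53.6°; drift -1.0° → track 52.6°, groundspeed 232.3 kt

Leg 1: track=188.1°, groundspeed=222.9 kt
Leg 2: track=313.0°, groundspeed=231.8 kt
Leg 3: track=326.8°, groundspeed=232.8 kt
Leg 4: track=52.6°, groundspeed=232.3 kt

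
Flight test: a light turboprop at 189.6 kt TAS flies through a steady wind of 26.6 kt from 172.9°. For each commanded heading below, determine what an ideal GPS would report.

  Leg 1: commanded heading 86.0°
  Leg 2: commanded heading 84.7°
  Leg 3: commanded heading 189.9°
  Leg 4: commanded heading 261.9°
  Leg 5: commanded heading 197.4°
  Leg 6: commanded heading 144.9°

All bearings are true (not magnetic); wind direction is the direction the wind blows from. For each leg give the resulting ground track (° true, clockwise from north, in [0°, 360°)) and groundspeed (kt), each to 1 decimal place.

Leg 1: heading 86.0°; drift -8.0° → track 78.0°, groundspeed 190.0 kt
Leg 2: heading 84.7°; drift -8.0° → track 76.7°, groundspeed 190.6 kt
Leg 3: heading 189.9°; drift +2.7° → track 192.6°, groundspeed 164.3 kt
Leg 4: heading 261.9°; drift +8.0° → track 269.9°, groundspeed 191.0 kt
Leg 5: heading 197.4°; drift +3.8° → track 201.2°, groundspeed 165.8 kt
Leg 6: heading 144.9°; drift -4.3° → track 140.6°, groundspeed 166.6 kt

Leg 1: track=78.0°, groundspeed=190.0 kt
Leg 2: track=76.7°, groundspeed=190.6 kt
Leg 3: track=192.6°, groundspeed=164.3 kt
Leg 4: track=269.9°, groundspeed=191.0 kt
Leg 5: track=201.2°, groundspeed=165.8 kt
Leg 6: track=140.6°, groundspeed=166.6 kt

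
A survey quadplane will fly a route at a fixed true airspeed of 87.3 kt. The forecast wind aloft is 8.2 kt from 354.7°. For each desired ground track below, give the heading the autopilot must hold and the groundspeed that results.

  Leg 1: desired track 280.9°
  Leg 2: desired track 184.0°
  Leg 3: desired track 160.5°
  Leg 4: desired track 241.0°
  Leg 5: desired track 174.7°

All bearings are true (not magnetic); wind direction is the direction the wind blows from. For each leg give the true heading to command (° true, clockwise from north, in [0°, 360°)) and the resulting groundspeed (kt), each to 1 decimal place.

Leg 1: heading=286.1°, groundspeed=84.7 kt
Leg 2: heading=184.9°, groundspeed=95.4 kt
Leg 3: heading=159.2°, groundspeed=95.2 kt
Leg 4: heading=245.9°, groundspeed=90.3 kt
Leg 5: heading=174.7°, groundspeed=95.5 kt

Leg 1: desired track 280.9°; wind correction +5.2° → command heading 286.1°, groundspeed 84.7 kt
Leg 2: desired track 184.0°; wind correction +0.9° → command heading 184.9°, groundspeed 95.4 kt
Leg 3: desired track 160.5°; wind correction -1.3° → command heading 159.2°, groundspeed 95.2 kt
Leg 4: desired track 241.0°; wind correction +4.9° → command heading 245.9°, groundspeed 90.3 kt
Leg 5: desired track 174.7°; wind correction +0.0° → command heading 174.7°, groundspeed 95.5 kt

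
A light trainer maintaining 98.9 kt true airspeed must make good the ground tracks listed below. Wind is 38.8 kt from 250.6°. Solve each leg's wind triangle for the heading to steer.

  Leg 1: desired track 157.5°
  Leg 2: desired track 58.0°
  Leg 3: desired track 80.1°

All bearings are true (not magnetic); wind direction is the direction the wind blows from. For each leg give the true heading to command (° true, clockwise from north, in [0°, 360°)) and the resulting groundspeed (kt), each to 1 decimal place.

Leg 1: desired track 157.5°; wind correction +23.1° → command heading 180.6°, groundspeed 93.1 kt
Leg 2: desired track 58.0°; wind correction -4.9° → command heading 53.1°, groundspeed 136.4 kt
Leg 3: desired track 80.1°; wind correction +3.7° → command heading 83.8°, groundspeed 137.0 kt

Leg 1: heading=180.6°, groundspeed=93.1 kt
Leg 2: heading=53.1°, groundspeed=136.4 kt
Leg 3: heading=83.8°, groundspeed=137.0 kt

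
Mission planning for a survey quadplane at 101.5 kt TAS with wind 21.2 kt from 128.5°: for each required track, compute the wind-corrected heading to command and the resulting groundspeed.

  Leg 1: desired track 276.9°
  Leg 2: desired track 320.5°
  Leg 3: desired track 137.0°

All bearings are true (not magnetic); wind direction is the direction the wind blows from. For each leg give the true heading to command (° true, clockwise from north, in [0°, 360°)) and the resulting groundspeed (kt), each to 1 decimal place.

Leg 1: desired track 276.9°; wind correction -6.3° → command heading 270.6°, groundspeed 118.9 kt
Leg 2: desired track 320.5°; wind correction +2.5° → command heading 323.0°, groundspeed 122.1 kt
Leg 3: desired track 137.0°; wind correction -1.8° → command heading 135.2°, groundspeed 80.5 kt

Leg 1: heading=270.6°, groundspeed=118.9 kt
Leg 2: heading=323.0°, groundspeed=122.1 kt
Leg 3: heading=135.2°, groundspeed=80.5 kt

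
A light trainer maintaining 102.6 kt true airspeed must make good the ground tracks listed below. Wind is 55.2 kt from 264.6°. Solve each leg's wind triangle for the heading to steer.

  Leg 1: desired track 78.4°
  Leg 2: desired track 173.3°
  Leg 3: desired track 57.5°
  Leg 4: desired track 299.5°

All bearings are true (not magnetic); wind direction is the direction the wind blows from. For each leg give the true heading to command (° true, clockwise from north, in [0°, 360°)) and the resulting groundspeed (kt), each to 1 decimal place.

Leg 1: desired track 78.4°; wind correction -3.3° → command heading 75.1°, groundspeed 157.3 kt
Leg 2: desired track 173.3°; wind correction +32.5° → command heading 205.8°, groundspeed 87.7 kt
Leg 3: desired track 57.5°; wind correction -14.2° → command heading 43.3°, groundspeed 148.6 kt
Leg 4: desired track 299.5°; wind correction -17.9° → command heading 281.6°, groundspeed 52.3 kt

Leg 1: heading=75.1°, groundspeed=157.3 kt
Leg 2: heading=205.8°, groundspeed=87.7 kt
Leg 3: heading=43.3°, groundspeed=148.6 kt
Leg 4: heading=281.6°, groundspeed=52.3 kt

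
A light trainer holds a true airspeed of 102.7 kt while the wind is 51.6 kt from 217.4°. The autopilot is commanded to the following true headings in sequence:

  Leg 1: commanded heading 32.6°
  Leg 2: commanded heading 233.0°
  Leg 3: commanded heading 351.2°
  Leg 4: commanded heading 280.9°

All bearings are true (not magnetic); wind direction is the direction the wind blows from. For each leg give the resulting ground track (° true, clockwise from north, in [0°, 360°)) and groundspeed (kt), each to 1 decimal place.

Leg 1: track=34.2°, groundspeed=154.2 kt
Leg 2: track=247.7°, groundspeed=54.8 kt
Leg 3: track=6.3°, groundspeed=143.3 kt
Leg 4: track=311.0°, groundspeed=92.1 kt

Leg 1: heading 32.6°; drift +1.6° → track 34.2°, groundspeed 154.2 kt
Leg 2: heading 233.0°; drift +14.7° → track 247.7°, groundspeed 54.8 kt
Leg 3: heading 351.2°; drift +15.1° → track 6.3°, groundspeed 143.3 kt
Leg 4: heading 280.9°; drift +30.1° → track 311.0°, groundspeed 92.1 kt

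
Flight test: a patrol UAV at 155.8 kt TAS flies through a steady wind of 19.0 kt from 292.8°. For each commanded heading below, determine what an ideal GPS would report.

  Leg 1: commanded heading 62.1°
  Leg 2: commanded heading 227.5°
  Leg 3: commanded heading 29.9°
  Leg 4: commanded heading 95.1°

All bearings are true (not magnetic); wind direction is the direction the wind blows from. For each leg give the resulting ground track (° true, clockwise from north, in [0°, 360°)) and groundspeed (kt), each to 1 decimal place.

Leg 1: track=67.1°, groundspeed=168.5 kt
Leg 2: track=220.8°, groundspeed=148.9 kt
Leg 3: track=36.7°, groundspeed=159.3 kt
Leg 4: track=97.0°, groundspeed=174.0 kt

Leg 1: heading 62.1°; drift +5.0° → track 67.1°, groundspeed 168.5 kt
Leg 2: heading 227.5°; drift -6.7° → track 220.8°, groundspeed 148.9 kt
Leg 3: heading 29.9°; drift +6.8° → track 36.7°, groundspeed 159.3 kt
Leg 4: heading 95.1°; drift +1.9° → track 97.0°, groundspeed 174.0 kt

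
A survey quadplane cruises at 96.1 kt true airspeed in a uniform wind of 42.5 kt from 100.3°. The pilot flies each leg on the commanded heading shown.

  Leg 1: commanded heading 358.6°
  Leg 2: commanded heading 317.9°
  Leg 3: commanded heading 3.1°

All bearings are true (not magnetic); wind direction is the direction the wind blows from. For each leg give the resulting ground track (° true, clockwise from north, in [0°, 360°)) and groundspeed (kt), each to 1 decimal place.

Leg 1: track=336.9°, groundspeed=112.7 kt
Leg 2: track=306.6°, groundspeed=132.3 kt
Leg 3: track=340.5°, groundspeed=109.8 kt

Leg 1: heading 358.6°; drift -21.7° → track 336.9°, groundspeed 112.7 kt
Leg 2: heading 317.9°; drift -11.3° → track 306.6°, groundspeed 132.3 kt
Leg 3: heading 3.1°; drift -22.6° → track 340.5°, groundspeed 109.8 kt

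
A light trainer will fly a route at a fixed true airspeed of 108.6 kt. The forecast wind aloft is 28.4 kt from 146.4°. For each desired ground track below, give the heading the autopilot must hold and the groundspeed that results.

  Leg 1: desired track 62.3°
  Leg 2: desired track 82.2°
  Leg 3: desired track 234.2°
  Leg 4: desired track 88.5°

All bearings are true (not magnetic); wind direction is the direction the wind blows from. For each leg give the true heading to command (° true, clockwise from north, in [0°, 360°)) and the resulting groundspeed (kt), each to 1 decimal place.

Leg 1: desired track 62.3°; wind correction +15.1° → command heading 77.4°, groundspeed 101.9 kt
Leg 2: desired track 82.2°; wind correction +13.6° → command heading 95.8°, groundspeed 93.2 kt
Leg 3: desired track 234.2°; wind correction -15.1° → command heading 219.1°, groundspeed 103.7 kt
Leg 4: desired track 88.5°; wind correction +12.8° → command heading 101.3°, groundspeed 90.8 kt

Leg 1: heading=77.4°, groundspeed=101.9 kt
Leg 2: heading=95.8°, groundspeed=93.2 kt
Leg 3: heading=219.1°, groundspeed=103.7 kt
Leg 4: heading=101.3°, groundspeed=90.8 kt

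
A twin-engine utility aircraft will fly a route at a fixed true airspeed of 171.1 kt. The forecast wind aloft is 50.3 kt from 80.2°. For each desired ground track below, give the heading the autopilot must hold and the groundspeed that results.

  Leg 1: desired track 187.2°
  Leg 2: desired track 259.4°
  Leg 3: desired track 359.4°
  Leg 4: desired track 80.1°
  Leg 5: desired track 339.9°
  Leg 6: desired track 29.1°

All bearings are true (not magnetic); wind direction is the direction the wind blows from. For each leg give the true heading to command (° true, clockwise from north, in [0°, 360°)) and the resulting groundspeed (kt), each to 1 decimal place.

Leg 1: heading=170.9°, groundspeed=178.9 kt
Leg 2: heading=259.2°, groundspeed=221.4 kt
Leg 3: heading=16.3°, groundspeed=155.7 kt
Leg 4: heading=80.1°, groundspeed=120.8 kt
Leg 5: heading=356.7°, groundspeed=172.8 kt
Leg 6: heading=42.3°, groundspeed=135.0 kt

Leg 1: desired track 187.2°; wind correction -16.3° → command heading 170.9°, groundspeed 178.9 kt
Leg 2: desired track 259.4°; wind correction -0.2° → command heading 259.2°, groundspeed 221.4 kt
Leg 3: desired track 359.4°; wind correction +16.9° → command heading 16.3°, groundspeed 155.7 kt
Leg 4: desired track 80.1°; wind correction +0.0° → command heading 80.1°, groundspeed 120.8 kt
Leg 5: desired track 339.9°; wind correction +16.8° → command heading 356.7°, groundspeed 172.8 kt
Leg 6: desired track 29.1°; wind correction +13.2° → command heading 42.3°, groundspeed 135.0 kt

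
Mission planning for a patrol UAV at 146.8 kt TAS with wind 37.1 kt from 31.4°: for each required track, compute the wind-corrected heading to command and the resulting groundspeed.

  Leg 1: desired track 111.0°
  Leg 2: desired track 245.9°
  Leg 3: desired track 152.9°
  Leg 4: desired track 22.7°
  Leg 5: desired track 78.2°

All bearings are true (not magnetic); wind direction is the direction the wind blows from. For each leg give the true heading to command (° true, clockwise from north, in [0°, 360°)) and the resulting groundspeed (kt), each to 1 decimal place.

Leg 1: heading=96.6°, groundspeed=135.5 kt
Leg 2: heading=254.1°, groundspeed=175.9 kt
Leg 3: heading=140.5°, groundspeed=162.7 kt
Leg 4: heading=24.9°, groundspeed=110.0 kt
Leg 5: heading=67.6°, groundspeed=118.9 kt

Leg 1: desired track 111.0°; wind correction -14.4° → command heading 96.6°, groundspeed 135.5 kt
Leg 2: desired track 245.9°; wind correction +8.2° → command heading 254.1°, groundspeed 175.9 kt
Leg 3: desired track 152.9°; wind correction -12.4° → command heading 140.5°, groundspeed 162.7 kt
Leg 4: desired track 22.7°; wind correction +2.2° → command heading 24.9°, groundspeed 110.0 kt
Leg 5: desired track 78.2°; wind correction -10.6° → command heading 67.6°, groundspeed 118.9 kt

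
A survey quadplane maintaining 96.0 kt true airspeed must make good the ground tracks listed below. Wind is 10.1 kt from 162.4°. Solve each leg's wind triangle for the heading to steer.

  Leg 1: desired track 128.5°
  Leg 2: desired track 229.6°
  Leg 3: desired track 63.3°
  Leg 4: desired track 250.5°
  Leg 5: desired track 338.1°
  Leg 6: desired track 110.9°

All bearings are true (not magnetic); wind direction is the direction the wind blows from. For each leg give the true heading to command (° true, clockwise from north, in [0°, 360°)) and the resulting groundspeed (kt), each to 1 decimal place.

Leg 1: heading=131.9°, groundspeed=87.5 kt
Leg 2: heading=224.0°, groundspeed=91.6 kt
Leg 3: heading=69.3°, groundspeed=97.1 kt
Leg 4: heading=244.5°, groundspeed=95.1 kt
Leg 5: heading=337.6°, groundspeed=106.1 kt
Leg 6: heading=115.6°, groundspeed=89.4 kt

Leg 1: desired track 128.5°; wind correction +3.4° → command heading 131.9°, groundspeed 87.5 kt
Leg 2: desired track 229.6°; wind correction -5.6° → command heading 224.0°, groundspeed 91.6 kt
Leg 3: desired track 63.3°; wind correction +6.0° → command heading 69.3°, groundspeed 97.1 kt
Leg 4: desired track 250.5°; wind correction -6.0° → command heading 244.5°, groundspeed 95.1 kt
Leg 5: desired track 338.1°; wind correction -0.5° → command heading 337.6°, groundspeed 106.1 kt
Leg 6: desired track 110.9°; wind correction +4.7° → command heading 115.6°, groundspeed 89.4 kt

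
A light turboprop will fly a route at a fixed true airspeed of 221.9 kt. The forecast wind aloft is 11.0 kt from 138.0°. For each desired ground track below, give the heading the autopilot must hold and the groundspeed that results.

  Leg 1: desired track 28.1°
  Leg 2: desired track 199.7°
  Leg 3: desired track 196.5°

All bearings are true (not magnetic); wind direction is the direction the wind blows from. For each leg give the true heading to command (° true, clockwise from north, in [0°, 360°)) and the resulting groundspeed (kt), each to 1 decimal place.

Leg 1: desired track 28.1°; wind correction +2.7° → command heading 30.8°, groundspeed 225.4 kt
Leg 2: desired track 199.7°; wind correction -2.5° → command heading 197.2°, groundspeed 216.5 kt
Leg 3: desired track 196.5°; wind correction -2.4° → command heading 194.1°, groundspeed 216.0 kt

Leg 1: heading=30.8°, groundspeed=225.4 kt
Leg 2: heading=197.2°, groundspeed=216.5 kt
Leg 3: heading=194.1°, groundspeed=216.0 kt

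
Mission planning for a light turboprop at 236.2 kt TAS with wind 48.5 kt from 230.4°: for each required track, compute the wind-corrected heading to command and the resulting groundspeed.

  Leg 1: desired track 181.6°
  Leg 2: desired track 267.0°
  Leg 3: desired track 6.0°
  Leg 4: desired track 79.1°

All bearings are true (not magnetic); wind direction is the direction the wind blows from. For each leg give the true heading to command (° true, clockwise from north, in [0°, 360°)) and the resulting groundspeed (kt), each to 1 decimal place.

Leg 1: heading=190.5°, groundspeed=201.4 kt
Leg 2: heading=260.0°, groundspeed=195.5 kt
Leg 3: heading=357.7°, groundspeed=268.4 kt
Leg 4: heading=84.8°, groundspeed=277.6 kt

Leg 1: desired track 181.6°; wind correction +8.9° → command heading 190.5°, groundspeed 201.4 kt
Leg 2: desired track 267.0°; wind correction -7.0° → command heading 260.0°, groundspeed 195.5 kt
Leg 3: desired track 6.0°; wind correction -8.3° → command heading 357.7°, groundspeed 268.4 kt
Leg 4: desired track 79.1°; wind correction +5.7° → command heading 84.8°, groundspeed 277.6 kt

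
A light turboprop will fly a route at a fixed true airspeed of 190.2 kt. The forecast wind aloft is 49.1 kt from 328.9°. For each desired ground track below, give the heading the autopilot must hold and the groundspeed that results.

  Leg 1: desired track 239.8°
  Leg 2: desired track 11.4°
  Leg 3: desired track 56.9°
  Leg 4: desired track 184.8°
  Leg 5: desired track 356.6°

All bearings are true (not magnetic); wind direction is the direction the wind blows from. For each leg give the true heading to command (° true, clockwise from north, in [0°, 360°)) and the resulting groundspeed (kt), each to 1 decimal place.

Leg 1: heading=254.8°, groundspeed=183.0 kt
Leg 2: heading=1.4°, groundspeed=151.1 kt
Leg 3: heading=41.9°, groundspeed=182.0 kt
Leg 4: heading=193.5°, groundspeed=227.8 kt
Leg 5: heading=349.7°, groundspeed=145.4 kt

Leg 1: desired track 239.8°; wind correction +15.0° → command heading 254.8°, groundspeed 183.0 kt
Leg 2: desired track 11.4°; wind correction -10.0° → command heading 1.4°, groundspeed 151.1 kt
Leg 3: desired track 56.9°; wind correction -15.0° → command heading 41.9°, groundspeed 182.0 kt
Leg 4: desired track 184.8°; wind correction +8.7° → command heading 193.5°, groundspeed 227.8 kt
Leg 5: desired track 356.6°; wind correction -6.9° → command heading 349.7°, groundspeed 145.4 kt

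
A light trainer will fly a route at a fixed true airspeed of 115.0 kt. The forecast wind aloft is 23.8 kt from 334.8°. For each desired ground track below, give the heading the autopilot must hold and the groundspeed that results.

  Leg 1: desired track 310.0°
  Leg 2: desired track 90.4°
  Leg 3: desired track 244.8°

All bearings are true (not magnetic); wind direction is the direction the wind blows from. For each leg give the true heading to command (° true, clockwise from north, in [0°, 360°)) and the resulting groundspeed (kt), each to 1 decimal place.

Leg 1: heading=315.0°, groundspeed=93.0 kt
Leg 2: heading=79.6°, groundspeed=123.3 kt
Leg 3: heading=256.7°, groundspeed=112.5 kt

Leg 1: desired track 310.0°; wind correction +5.0° → command heading 315.0°, groundspeed 93.0 kt
Leg 2: desired track 90.4°; wind correction -10.8° → command heading 79.6°, groundspeed 123.3 kt
Leg 3: desired track 244.8°; wind correction +11.9° → command heading 256.7°, groundspeed 112.5 kt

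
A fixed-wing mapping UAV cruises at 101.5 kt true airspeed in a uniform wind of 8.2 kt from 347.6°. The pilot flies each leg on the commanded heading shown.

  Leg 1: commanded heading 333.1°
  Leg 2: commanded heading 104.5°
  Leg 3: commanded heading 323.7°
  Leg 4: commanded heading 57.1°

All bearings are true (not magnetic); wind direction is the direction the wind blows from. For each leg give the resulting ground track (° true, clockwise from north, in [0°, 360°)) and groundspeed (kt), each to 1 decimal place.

Leg 1: track=331.8°, groundspeed=93.6 kt
Leg 2: track=108.5°, groundspeed=105.5 kt
Leg 3: track=321.7°, groundspeed=94.1 kt
Leg 4: track=61.6°, groundspeed=98.9 kt

Leg 1: heading 333.1°; drift -1.3° → track 331.8°, groundspeed 93.6 kt
Leg 2: heading 104.5°; drift +4.0° → track 108.5°, groundspeed 105.5 kt
Leg 3: heading 323.7°; drift -2.0° → track 321.7°, groundspeed 94.1 kt
Leg 4: heading 57.1°; drift +4.5° → track 61.6°, groundspeed 98.9 kt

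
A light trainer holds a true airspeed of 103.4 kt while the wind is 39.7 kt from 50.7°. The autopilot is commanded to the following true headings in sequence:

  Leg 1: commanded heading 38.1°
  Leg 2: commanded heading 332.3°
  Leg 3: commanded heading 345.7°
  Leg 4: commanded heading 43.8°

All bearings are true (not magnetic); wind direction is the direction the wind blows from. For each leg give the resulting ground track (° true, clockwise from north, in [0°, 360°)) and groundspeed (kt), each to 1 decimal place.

Leg 1: heading 38.1°; drift -7.6° → track 30.5°, groundspeed 65.2 kt
Leg 2: heading 332.3°; drift -22.2° → track 310.1°, groundspeed 103.0 kt
Leg 3: heading 345.7°; drift -22.6° → track 323.1°, groundspeed 93.8 kt
Leg 4: heading 43.8°; drift -4.3° → track 39.5°, groundspeed 64.2 kt

Leg 1: track=30.5°, groundspeed=65.2 kt
Leg 2: track=310.1°, groundspeed=103.0 kt
Leg 3: track=323.1°, groundspeed=93.8 kt
Leg 4: track=39.5°, groundspeed=64.2 kt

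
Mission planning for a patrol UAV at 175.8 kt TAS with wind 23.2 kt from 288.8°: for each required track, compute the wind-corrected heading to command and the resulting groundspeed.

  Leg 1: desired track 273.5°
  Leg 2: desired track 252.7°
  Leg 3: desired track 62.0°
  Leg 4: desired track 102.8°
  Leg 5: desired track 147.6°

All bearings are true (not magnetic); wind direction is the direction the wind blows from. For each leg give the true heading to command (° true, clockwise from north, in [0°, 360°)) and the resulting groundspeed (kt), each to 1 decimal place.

Leg 1: desired track 273.5°; wind correction +2.0° → command heading 275.5°, groundspeed 153.3 kt
Leg 2: desired track 252.7°; wind correction +4.5° → command heading 257.2°, groundspeed 156.5 kt
Leg 3: desired track 62.0°; wind correction -5.5° → command heading 56.5°, groundspeed 190.9 kt
Leg 4: desired track 102.8°; wind correction -0.8° → command heading 102.0°, groundspeed 198.9 kt
Leg 5: desired track 147.6°; wind correction +4.7° → command heading 152.3°, groundspeed 193.3 kt

Leg 1: heading=275.5°, groundspeed=153.3 kt
Leg 2: heading=257.2°, groundspeed=156.5 kt
Leg 3: heading=56.5°, groundspeed=190.9 kt
Leg 4: heading=102.0°, groundspeed=198.9 kt
Leg 5: heading=152.3°, groundspeed=193.3 kt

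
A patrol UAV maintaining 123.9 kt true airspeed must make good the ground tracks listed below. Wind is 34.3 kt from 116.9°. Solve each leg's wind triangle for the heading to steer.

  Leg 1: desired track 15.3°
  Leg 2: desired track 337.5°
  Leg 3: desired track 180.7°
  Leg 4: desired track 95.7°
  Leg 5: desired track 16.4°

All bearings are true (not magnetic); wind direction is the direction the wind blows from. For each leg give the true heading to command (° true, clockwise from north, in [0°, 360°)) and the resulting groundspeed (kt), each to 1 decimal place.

Leg 1: desired track 15.3°; wind correction +15.7° → command heading 31.0°, groundspeed 126.2 kt
Leg 2: desired track 337.5°; wind correction +10.4° → command heading 347.9°, groundspeed 147.9 kt
Leg 3: desired track 180.7°; wind correction -14.4° → command heading 166.3°, groundspeed 104.9 kt
Leg 4: desired track 95.7°; wind correction +5.7° → command heading 101.4°, groundspeed 91.3 kt
Leg 5: desired track 16.4°; wind correction +15.8° → command heading 32.2°, groundspeed 125.5 kt

Leg 1: heading=31.0°, groundspeed=126.2 kt
Leg 2: heading=347.9°, groundspeed=147.9 kt
Leg 3: heading=166.3°, groundspeed=104.9 kt
Leg 4: heading=101.4°, groundspeed=91.3 kt
Leg 5: heading=32.2°, groundspeed=125.5 kt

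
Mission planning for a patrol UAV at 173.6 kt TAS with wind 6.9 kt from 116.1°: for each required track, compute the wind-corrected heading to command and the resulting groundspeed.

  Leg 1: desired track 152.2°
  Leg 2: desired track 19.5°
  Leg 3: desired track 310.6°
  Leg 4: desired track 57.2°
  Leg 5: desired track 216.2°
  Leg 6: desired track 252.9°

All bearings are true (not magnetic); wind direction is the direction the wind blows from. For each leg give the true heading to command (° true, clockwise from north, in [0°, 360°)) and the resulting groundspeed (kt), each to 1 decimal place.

Leg 1: heading=150.9°, groundspeed=168.0 kt
Leg 2: heading=21.8°, groundspeed=174.3 kt
Leg 3: heading=311.2°, groundspeed=180.3 kt
Leg 4: heading=59.2°, groundspeed=169.9 kt
Leg 5: heading=214.0°, groundspeed=174.7 kt
Leg 6: heading=251.3°, groundspeed=178.6 kt

Leg 1: desired track 152.2°; wind correction -1.3° → command heading 150.9°, groundspeed 168.0 kt
Leg 2: desired track 19.5°; wind correction +2.3° → command heading 21.8°, groundspeed 174.3 kt
Leg 3: desired track 310.6°; wind correction +0.6° → command heading 311.2°, groundspeed 180.3 kt
Leg 4: desired track 57.2°; wind correction +2.0° → command heading 59.2°, groundspeed 169.9 kt
Leg 5: desired track 216.2°; wind correction -2.2° → command heading 214.0°, groundspeed 174.7 kt
Leg 6: desired track 252.9°; wind correction -1.6° → command heading 251.3°, groundspeed 178.6 kt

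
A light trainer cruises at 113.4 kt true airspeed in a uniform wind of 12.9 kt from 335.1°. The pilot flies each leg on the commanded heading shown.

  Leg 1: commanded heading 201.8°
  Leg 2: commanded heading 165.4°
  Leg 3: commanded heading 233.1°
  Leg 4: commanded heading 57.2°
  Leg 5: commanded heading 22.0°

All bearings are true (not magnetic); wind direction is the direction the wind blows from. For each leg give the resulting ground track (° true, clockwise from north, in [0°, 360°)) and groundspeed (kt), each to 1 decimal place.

Leg 1: heading 201.8°; drift -4.4° → track 197.4°, groundspeed 122.6 kt
Leg 2: heading 165.4°; drift -1.0° → track 164.4°, groundspeed 126.1 kt
Leg 3: heading 233.1°; drift -6.2° → track 226.9°, groundspeed 116.8 kt
Leg 4: heading 57.2°; drift +6.5° → track 63.7°, groundspeed 112.4 kt
Leg 5: heading 22.0°; drift +5.1° → track 27.1°, groundspeed 105.0 kt

Leg 1: track=197.4°, groundspeed=122.6 kt
Leg 2: track=164.4°, groundspeed=126.1 kt
Leg 3: track=226.9°, groundspeed=116.8 kt
Leg 4: track=63.7°, groundspeed=112.4 kt
Leg 5: track=27.1°, groundspeed=105.0 kt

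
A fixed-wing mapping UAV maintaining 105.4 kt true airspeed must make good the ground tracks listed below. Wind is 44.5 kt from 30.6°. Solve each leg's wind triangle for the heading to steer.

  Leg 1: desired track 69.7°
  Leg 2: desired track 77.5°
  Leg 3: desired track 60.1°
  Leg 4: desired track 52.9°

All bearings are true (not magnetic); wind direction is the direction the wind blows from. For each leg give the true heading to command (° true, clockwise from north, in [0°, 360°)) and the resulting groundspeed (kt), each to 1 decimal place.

Leg 1: desired track 69.7°; wind correction -15.4° → command heading 54.3°, groundspeed 67.1 kt
Leg 2: desired track 77.5°; wind correction -18.0° → command heading 59.5°, groundspeed 69.9 kt
Leg 3: desired track 60.1°; wind correction -12.0° → command heading 48.1°, groundspeed 64.4 kt
Leg 4: desired track 52.9°; wind correction -9.2° → command heading 43.7°, groundspeed 62.9 kt

Leg 1: heading=54.3°, groundspeed=67.1 kt
Leg 2: heading=59.5°, groundspeed=69.9 kt
Leg 3: heading=48.1°, groundspeed=64.4 kt
Leg 4: heading=43.7°, groundspeed=62.9 kt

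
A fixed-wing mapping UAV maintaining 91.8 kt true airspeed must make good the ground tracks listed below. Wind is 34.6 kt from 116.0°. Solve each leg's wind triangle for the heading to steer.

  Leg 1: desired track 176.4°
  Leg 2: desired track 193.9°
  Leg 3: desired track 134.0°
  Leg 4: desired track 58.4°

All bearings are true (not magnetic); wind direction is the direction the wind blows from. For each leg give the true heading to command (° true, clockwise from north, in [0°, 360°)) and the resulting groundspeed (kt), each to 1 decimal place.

Leg 1: desired track 176.4°; wind correction -19.1° → command heading 157.3°, groundspeed 69.6 kt
Leg 2: desired track 193.9°; wind correction -21.6° → command heading 172.3°, groundspeed 78.1 kt
Leg 3: desired track 134.0°; wind correction -6.7° → command heading 127.3°, groundspeed 58.3 kt
Leg 4: desired track 58.4°; wind correction +18.6° → command heading 77.0°, groundspeed 68.5 kt

Leg 1: heading=157.3°, groundspeed=69.6 kt
Leg 2: heading=172.3°, groundspeed=78.1 kt
Leg 3: heading=127.3°, groundspeed=58.3 kt
Leg 4: heading=77.0°, groundspeed=68.5 kt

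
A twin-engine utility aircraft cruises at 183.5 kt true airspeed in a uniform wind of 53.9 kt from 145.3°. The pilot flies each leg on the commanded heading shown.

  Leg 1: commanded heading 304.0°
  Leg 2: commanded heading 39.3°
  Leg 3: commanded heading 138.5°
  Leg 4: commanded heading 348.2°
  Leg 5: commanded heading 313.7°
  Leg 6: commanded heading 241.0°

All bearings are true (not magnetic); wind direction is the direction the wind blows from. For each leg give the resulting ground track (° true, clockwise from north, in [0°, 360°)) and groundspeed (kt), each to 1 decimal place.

Leg 1: heading 304.0°; drift +4.8° → track 308.8°, groundspeed 234.5 kt
Leg 2: heading 39.3°; drift -14.6° → track 24.7°, groundspeed 205.0 kt
Leg 3: heading 138.5°; drift -2.8° → track 135.7°, groundspeed 130.1 kt
Leg 4: heading 348.2°; drift -5.1° → track 343.1°, groundspeed 234.1 kt
Leg 5: heading 313.7°; drift +2.6° → track 316.3°, groundspeed 236.5 kt
Leg 6: heading 241.0°; drift +15.9° → track 256.9°, groundspeed 196.3 kt

Leg 1: track=308.8°, groundspeed=234.5 kt
Leg 2: track=24.7°, groundspeed=205.0 kt
Leg 3: track=135.7°, groundspeed=130.1 kt
Leg 4: track=343.1°, groundspeed=234.1 kt
Leg 5: track=316.3°, groundspeed=236.5 kt
Leg 6: track=256.9°, groundspeed=196.3 kt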